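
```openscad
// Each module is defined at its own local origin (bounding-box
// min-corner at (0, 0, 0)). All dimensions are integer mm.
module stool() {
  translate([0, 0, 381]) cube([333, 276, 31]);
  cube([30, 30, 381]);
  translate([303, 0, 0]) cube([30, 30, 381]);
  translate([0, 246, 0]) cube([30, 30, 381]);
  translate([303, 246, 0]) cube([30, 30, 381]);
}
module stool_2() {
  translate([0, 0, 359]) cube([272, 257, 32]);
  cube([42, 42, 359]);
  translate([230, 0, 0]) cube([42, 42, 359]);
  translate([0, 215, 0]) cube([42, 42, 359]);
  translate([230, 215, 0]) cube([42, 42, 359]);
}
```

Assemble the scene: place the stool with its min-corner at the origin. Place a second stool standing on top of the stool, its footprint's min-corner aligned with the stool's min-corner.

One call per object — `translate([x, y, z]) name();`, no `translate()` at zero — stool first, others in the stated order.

stool();
translate([0, 0, 412]) stool_2();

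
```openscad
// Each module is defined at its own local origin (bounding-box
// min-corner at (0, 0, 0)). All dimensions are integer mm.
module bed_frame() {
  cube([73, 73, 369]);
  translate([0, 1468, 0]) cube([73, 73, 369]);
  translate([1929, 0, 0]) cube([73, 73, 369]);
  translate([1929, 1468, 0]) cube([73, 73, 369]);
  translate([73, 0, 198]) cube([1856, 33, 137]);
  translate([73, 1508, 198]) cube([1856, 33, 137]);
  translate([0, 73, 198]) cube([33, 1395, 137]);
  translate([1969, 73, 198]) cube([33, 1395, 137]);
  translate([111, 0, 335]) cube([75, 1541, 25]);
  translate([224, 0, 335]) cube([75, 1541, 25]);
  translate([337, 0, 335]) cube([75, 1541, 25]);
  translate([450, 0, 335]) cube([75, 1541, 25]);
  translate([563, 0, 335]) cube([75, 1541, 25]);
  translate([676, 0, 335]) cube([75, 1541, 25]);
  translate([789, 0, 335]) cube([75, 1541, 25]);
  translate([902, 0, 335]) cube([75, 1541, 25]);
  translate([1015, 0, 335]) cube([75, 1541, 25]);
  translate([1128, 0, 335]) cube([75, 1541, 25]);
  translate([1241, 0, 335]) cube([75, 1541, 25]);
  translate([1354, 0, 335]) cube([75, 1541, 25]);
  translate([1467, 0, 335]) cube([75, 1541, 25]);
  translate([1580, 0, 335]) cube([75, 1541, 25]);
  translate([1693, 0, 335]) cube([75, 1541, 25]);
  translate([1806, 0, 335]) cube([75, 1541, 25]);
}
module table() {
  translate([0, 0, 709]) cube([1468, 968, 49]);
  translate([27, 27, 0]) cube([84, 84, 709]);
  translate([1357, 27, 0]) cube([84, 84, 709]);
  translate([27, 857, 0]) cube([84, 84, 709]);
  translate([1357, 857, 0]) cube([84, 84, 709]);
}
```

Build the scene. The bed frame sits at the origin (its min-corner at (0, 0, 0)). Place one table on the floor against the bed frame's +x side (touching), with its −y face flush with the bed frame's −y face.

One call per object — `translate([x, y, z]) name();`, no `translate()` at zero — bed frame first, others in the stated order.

bed_frame();
translate([2002, 0, 0]) table();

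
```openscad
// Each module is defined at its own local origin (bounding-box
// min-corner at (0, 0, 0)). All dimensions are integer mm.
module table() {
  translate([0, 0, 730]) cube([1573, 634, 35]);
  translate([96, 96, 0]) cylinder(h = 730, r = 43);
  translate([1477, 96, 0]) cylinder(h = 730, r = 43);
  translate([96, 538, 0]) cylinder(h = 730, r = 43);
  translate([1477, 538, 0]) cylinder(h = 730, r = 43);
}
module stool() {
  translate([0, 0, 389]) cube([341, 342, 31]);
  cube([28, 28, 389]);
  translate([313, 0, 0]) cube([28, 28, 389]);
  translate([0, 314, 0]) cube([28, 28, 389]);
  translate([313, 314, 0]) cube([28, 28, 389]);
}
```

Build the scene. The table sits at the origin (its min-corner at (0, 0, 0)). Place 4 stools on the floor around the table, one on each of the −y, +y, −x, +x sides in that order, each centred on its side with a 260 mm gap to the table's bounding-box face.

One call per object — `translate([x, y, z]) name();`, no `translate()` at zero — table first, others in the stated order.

table();
translate([616, -602, 0]) stool();
translate([616, 894, 0]) stool();
translate([-601, 146, 0]) stool();
translate([1833, 146, 0]) stool();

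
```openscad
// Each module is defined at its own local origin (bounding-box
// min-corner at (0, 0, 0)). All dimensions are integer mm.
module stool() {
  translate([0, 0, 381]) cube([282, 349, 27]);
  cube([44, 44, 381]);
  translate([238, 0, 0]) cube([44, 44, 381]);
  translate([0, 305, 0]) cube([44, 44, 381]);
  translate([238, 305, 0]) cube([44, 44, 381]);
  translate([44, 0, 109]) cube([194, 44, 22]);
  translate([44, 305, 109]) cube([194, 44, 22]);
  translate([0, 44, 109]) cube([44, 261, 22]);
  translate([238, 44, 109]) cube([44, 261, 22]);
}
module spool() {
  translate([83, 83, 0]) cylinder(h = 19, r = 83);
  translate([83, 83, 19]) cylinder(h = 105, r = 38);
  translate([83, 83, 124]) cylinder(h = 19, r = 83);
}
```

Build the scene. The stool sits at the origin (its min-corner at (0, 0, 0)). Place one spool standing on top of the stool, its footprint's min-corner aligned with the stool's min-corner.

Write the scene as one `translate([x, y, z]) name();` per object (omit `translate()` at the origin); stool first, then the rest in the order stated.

stool();
translate([0, 0, 408]) spool();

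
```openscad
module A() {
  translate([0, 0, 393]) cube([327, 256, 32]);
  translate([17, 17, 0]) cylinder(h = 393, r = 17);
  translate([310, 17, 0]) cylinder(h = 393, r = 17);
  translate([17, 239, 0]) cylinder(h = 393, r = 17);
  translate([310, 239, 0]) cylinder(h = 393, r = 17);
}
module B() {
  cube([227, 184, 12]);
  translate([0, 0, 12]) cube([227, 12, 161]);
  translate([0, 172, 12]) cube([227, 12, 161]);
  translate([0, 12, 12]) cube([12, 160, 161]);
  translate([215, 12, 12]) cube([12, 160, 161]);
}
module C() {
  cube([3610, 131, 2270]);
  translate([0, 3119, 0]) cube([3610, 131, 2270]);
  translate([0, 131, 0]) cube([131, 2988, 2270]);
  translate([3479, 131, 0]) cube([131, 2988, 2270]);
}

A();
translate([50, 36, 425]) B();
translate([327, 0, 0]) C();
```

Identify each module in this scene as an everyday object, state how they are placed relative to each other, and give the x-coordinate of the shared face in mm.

A is a stool. B is an open box. C is a house frame. The open box is on top of the stool, centred. The house frame is against the stool's +x side, with their −y faces flush. The x-coordinate of the shared face is 327 mm.

The stool's +x face and the house frame's −x face are both at x = 327 mm.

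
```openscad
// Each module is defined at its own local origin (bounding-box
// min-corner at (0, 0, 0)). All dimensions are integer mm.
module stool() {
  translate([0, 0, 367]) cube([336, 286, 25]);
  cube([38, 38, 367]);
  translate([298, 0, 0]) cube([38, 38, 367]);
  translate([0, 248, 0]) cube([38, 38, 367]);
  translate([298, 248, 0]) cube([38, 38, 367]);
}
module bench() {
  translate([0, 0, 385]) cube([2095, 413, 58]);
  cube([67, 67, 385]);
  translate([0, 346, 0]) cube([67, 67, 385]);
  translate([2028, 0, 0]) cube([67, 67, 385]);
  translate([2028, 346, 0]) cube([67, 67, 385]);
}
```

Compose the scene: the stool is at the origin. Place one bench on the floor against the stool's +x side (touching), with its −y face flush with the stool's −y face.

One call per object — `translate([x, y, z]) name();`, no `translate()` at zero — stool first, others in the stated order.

stool();
translate([336, 0, 0]) bench();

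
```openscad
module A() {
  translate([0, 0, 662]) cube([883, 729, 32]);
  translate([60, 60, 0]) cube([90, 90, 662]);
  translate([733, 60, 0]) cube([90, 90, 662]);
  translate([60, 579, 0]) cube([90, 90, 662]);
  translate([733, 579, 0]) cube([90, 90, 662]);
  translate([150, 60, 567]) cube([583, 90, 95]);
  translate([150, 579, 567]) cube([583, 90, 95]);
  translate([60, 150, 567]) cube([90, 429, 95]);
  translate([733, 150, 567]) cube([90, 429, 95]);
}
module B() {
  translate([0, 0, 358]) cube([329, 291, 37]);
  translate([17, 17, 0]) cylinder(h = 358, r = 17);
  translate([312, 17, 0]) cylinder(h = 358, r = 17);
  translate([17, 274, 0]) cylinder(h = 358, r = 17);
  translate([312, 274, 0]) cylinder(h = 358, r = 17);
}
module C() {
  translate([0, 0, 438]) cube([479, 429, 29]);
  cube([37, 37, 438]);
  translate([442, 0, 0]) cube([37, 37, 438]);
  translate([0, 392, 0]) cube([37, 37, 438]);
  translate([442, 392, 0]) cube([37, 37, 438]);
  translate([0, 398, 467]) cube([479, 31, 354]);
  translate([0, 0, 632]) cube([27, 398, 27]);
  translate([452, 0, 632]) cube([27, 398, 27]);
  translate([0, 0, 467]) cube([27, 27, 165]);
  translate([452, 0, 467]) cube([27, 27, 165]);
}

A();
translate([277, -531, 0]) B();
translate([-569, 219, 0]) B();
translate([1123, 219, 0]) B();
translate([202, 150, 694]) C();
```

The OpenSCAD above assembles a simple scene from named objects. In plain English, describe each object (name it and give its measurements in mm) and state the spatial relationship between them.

A is a table: top 883 mm (x) × 729 mm (y), 32 mm thick, upper face at z = 694 mm, on four 90×90 mm square legs, each inset 60 mm from the nearest pair of top edges, running from z = 0 to the bottom of the top. Four apron rails, 90 mm thick and 95 mm tall, run between adjacent legs with their top edges flush with the underside of the top and their outer faces flush with the legs' outer faces.

B is a four-legged stool. The seat is 329×291 mm, 37 mm thick, top at z = 395 mm. It stands on four round legs, each 34 mm in diameter, from z = 0 to the seat underside, each leg's axis is inset half a diameter from the nearest pair of seat edges (so the leg's bounding box is flush with the corner).

C is a chair: 479×429 mm seat, 29 mm thick, top at z = 467 mm, on four 37 mm square corner legs flush with the seat edges. A 31 mm thick backrest slab spans the full seat width, extending 354 mm above the seat top, its back face flush with the seat's +y edge. Two armrests of 27×27 mm section run along each side from the seat's front edge to the front of the backrest, top faces 192 mm above the seat top and outer faces flush with the seat's x-edges; a 27×27 mm post under the front of each armrest stands on the seat at the front corner.

Three stools sit around the table at the −y, −x, +x sides. The chair is on top of the table, centred.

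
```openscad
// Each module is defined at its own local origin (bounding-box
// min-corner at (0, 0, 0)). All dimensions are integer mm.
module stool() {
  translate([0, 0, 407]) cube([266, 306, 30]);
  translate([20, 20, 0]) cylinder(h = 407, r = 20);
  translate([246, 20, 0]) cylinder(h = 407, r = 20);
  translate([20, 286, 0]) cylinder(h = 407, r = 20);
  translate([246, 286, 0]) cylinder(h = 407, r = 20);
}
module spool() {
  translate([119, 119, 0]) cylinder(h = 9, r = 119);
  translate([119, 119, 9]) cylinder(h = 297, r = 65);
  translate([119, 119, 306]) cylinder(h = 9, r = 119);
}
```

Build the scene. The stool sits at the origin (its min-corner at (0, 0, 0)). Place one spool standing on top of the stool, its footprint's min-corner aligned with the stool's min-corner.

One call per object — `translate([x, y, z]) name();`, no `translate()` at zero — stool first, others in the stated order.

stool();
translate([0, 0, 437]) spool();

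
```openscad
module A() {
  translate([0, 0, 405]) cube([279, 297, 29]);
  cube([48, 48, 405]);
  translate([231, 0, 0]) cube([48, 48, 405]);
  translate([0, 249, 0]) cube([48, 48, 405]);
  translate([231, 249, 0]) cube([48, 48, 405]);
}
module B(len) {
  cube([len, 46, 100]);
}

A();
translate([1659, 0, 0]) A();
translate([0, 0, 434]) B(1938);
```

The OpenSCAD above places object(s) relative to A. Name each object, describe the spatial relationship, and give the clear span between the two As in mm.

Second stool starts at x = 1659; first ends at x = 279; clear span = 1659 − 279 = 1380 mm.

A is a stool. B is a beam. A beam spans the tops of two stools. The clear span between the two stools is 1380 mm.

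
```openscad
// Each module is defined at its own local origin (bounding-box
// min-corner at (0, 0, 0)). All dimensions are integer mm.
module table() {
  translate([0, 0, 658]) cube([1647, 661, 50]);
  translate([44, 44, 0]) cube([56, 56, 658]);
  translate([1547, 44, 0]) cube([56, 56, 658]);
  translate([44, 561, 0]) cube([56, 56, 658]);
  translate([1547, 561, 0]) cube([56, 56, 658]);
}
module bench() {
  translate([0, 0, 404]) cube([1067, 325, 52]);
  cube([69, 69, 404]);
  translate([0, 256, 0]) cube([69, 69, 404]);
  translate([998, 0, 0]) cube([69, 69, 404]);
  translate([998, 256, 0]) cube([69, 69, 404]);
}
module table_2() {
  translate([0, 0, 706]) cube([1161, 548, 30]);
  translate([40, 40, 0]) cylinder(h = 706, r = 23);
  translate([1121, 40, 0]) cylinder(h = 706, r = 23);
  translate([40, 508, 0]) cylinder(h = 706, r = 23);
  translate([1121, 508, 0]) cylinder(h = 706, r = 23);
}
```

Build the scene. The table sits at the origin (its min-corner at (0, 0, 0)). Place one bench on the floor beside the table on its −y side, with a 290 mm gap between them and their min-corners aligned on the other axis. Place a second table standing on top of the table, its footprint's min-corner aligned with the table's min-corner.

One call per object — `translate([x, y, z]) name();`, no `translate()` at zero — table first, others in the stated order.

table();
translate([0, -615, 0]) bench();
translate([0, 0, 708]) table_2();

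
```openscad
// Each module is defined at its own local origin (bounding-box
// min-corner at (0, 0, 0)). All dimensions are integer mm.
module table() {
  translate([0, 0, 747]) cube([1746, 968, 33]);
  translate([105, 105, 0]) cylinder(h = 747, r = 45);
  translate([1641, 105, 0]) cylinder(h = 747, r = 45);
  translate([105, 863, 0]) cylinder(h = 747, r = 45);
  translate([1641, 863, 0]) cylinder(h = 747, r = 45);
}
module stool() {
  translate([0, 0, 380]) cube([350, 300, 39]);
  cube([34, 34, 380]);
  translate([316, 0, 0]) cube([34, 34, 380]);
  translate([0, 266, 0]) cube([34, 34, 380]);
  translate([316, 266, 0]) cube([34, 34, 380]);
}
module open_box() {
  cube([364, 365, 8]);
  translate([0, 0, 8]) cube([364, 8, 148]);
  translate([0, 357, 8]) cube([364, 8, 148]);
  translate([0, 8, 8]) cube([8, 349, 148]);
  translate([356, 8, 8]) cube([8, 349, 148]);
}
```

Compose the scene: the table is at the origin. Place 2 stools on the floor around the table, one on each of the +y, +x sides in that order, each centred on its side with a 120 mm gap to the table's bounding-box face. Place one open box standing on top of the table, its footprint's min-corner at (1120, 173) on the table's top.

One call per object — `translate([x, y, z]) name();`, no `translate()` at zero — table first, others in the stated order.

table();
translate([698, 1088, 0]) stool();
translate([1866, 334, 0]) stool();
translate([1120, 173, 780]) open_box();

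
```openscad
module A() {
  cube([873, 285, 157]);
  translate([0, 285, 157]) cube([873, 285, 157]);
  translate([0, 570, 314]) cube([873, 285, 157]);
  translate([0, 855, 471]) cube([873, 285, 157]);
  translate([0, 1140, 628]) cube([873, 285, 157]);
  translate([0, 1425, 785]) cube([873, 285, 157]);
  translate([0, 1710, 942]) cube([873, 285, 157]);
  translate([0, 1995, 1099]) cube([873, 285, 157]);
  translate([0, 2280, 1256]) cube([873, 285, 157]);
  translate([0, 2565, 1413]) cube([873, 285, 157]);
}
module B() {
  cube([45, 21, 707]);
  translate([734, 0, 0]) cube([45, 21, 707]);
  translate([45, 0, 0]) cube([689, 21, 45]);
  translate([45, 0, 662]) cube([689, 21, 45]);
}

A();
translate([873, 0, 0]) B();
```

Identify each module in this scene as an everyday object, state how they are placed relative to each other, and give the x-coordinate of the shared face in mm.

A is a staircase. B is a picture frame. The picture frame is against the staircase's +x side, with their −y faces flush. The x-coordinate of the shared face is 873 mm.

The staircase's +x face and the picture frame's −x face are both at x = 873 mm.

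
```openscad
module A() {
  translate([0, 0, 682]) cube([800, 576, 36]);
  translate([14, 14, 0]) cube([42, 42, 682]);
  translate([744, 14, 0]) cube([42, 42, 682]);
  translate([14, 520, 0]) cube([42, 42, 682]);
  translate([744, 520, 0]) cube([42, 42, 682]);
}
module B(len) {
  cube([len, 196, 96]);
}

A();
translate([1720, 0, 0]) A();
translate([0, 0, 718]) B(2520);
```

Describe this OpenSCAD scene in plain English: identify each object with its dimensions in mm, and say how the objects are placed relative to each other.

A is a table: top 800 mm (x) × 576 mm (y), 36 mm thick, upper face at z = 718 mm, on four 42×42 mm square legs, each inset 14 mm from the nearest pair of top edges, running from z = 0 to the bottom of the top.

B is a rectangular beam 2520 mm long (x), 196 mm deep (y), 96 mm thick (z).

The beam spans the tops of two tables placed 920 mm apart, resting at z = 718 mm.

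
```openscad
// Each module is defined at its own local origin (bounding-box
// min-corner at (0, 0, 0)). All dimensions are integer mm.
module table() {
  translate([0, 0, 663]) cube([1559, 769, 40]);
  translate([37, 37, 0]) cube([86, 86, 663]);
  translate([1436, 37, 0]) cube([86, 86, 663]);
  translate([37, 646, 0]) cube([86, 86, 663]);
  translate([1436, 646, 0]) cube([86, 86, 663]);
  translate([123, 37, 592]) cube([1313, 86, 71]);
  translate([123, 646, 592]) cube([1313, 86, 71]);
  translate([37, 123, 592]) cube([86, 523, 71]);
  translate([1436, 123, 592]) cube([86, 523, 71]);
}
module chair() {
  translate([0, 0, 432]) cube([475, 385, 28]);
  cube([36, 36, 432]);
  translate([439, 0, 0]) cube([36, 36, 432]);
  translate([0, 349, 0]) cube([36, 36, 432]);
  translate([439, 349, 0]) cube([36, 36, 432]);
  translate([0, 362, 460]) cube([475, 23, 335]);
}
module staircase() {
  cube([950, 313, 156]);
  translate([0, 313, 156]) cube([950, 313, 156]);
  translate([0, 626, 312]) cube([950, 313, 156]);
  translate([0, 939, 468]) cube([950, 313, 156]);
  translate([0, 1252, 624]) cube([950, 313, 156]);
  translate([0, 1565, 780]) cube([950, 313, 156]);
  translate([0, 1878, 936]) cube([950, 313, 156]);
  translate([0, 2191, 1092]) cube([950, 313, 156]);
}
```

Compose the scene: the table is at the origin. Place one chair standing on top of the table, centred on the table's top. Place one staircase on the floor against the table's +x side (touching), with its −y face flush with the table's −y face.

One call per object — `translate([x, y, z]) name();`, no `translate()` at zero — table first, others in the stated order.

table();
translate([542, 192, 703]) chair();
translate([1559, 0, 0]) staircase();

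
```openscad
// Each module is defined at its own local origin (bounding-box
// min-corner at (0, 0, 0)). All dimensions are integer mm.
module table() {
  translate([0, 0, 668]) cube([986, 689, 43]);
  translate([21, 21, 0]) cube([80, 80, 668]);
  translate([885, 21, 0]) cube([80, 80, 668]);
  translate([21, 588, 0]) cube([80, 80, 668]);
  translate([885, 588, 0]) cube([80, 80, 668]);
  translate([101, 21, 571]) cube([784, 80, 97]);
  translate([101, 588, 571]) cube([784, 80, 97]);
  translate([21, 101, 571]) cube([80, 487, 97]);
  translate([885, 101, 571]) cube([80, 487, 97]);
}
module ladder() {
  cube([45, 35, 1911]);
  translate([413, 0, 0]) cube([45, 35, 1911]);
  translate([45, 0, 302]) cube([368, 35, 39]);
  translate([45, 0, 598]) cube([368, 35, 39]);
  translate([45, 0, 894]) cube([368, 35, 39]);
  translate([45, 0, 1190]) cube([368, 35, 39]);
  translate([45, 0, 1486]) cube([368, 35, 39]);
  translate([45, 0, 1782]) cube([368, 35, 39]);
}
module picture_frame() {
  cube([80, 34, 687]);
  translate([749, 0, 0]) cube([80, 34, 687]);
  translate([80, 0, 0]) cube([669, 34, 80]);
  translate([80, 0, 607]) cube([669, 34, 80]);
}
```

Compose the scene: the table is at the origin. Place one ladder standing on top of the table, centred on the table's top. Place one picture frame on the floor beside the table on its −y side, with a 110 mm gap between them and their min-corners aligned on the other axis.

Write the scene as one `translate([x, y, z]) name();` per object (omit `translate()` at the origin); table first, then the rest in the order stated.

table();
translate([264, 327, 711]) ladder();
translate([0, -144, 0]) picture_frame();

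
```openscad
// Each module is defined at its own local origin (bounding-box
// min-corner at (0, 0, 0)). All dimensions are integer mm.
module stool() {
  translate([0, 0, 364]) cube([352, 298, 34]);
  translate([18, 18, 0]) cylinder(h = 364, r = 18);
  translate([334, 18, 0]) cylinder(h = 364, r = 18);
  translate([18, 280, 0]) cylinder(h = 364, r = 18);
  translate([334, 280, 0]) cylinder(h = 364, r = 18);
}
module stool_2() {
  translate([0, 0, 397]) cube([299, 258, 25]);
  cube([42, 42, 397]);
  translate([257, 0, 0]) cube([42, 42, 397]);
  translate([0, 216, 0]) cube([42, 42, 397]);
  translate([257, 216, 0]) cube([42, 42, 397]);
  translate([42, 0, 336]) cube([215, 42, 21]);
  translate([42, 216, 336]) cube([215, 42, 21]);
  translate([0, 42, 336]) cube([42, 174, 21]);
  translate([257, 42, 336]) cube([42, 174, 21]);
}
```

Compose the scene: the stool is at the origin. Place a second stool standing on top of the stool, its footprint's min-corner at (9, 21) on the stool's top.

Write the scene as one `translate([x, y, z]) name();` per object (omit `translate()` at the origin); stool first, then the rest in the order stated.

stool();
translate([9, 21, 398]) stool_2();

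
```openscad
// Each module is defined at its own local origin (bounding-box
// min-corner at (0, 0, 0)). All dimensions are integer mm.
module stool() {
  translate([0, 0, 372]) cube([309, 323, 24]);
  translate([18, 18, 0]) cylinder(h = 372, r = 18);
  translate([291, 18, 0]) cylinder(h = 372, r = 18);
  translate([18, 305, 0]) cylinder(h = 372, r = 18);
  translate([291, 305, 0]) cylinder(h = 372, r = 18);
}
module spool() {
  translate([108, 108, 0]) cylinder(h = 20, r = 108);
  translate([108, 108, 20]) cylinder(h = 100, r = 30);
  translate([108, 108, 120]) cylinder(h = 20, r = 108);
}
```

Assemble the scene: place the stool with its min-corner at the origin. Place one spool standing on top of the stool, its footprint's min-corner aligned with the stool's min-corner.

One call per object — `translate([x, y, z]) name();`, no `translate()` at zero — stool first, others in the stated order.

stool();
translate([0, 0, 396]) spool();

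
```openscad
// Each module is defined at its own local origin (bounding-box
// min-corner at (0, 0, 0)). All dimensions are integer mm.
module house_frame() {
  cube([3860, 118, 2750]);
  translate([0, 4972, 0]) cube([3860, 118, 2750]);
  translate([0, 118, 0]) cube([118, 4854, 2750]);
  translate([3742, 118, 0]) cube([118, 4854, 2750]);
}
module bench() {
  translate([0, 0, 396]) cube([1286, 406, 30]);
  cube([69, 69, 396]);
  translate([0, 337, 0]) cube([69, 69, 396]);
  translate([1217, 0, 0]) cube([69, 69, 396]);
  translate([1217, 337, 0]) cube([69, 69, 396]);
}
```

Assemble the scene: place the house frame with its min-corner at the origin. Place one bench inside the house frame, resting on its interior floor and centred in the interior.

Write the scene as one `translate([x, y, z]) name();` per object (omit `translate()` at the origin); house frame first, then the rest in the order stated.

house_frame();
translate([1287, 2342, 0]) bench();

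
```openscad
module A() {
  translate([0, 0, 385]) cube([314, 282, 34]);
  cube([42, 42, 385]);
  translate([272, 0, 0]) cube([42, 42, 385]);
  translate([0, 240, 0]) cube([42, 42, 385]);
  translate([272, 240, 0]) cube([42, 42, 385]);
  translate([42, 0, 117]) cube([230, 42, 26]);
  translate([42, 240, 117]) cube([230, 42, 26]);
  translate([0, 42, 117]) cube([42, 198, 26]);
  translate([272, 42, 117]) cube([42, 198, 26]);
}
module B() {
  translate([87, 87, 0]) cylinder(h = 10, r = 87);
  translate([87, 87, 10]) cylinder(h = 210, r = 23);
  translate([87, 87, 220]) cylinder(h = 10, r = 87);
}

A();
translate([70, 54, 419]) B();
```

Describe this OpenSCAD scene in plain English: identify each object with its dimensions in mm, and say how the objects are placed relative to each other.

A is a four-legged stool. The seat is a 314×282×34 mm slab whose top surface is at z = 419 mm; four square legs, each 42×42 mm in cross-section, run from the floor (z = 0) to the underside of the seat, each flush with a corner of the seat. Four stretchers, 42 mm wide and 26 mm tall, connect adjacent legs with their undersides at z = 117 mm, each running between the inner faces of the legs it joins and aligned with the legs' outer faces on the other axis.

B is a spool: two coaxial disc flanges of radius 87 mm and thickness 10 mm, joined by a core cylinder of radius 23 mm and height 210 mm. The lower flange rests on z = 0 and the three cylinders share a vertical axis.

The spool is on top of the stool, centred.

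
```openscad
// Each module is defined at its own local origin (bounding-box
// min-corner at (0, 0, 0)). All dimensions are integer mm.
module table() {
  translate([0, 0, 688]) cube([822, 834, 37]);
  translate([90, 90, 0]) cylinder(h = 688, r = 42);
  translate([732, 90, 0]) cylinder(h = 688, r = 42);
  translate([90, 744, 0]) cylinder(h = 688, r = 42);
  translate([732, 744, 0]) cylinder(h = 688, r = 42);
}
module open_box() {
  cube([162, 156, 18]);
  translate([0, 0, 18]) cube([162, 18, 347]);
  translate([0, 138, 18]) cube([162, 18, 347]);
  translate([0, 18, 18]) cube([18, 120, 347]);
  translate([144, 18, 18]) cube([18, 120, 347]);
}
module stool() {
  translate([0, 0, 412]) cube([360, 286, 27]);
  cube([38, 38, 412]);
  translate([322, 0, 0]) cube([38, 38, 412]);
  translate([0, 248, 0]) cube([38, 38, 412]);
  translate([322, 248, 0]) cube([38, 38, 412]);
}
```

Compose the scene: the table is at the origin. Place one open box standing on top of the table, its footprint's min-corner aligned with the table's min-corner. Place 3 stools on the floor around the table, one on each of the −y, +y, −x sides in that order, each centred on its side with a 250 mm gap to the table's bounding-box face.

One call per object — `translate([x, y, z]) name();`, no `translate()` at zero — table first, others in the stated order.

table();
translate([0, 0, 725]) open_box();
translate([231, -536, 0]) stool();
translate([231, 1084, 0]) stool();
translate([-610, 274, 0]) stool();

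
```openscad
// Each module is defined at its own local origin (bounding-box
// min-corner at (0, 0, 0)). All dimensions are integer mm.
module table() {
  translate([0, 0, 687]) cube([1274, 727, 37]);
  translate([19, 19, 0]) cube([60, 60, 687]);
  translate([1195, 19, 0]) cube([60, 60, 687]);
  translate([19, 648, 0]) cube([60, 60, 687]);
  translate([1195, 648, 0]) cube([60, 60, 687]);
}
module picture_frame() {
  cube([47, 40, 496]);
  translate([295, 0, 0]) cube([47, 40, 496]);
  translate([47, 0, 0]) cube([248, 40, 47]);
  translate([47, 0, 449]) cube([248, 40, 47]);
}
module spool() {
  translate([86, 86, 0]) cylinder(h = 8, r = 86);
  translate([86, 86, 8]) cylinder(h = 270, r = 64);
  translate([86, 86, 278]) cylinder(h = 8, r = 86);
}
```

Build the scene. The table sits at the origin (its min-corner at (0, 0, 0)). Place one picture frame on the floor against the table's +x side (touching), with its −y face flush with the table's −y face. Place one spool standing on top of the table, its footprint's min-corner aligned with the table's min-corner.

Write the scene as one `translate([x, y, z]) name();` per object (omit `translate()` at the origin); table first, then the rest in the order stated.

table();
translate([1274, 0, 0]) picture_frame();
translate([0, 0, 724]) spool();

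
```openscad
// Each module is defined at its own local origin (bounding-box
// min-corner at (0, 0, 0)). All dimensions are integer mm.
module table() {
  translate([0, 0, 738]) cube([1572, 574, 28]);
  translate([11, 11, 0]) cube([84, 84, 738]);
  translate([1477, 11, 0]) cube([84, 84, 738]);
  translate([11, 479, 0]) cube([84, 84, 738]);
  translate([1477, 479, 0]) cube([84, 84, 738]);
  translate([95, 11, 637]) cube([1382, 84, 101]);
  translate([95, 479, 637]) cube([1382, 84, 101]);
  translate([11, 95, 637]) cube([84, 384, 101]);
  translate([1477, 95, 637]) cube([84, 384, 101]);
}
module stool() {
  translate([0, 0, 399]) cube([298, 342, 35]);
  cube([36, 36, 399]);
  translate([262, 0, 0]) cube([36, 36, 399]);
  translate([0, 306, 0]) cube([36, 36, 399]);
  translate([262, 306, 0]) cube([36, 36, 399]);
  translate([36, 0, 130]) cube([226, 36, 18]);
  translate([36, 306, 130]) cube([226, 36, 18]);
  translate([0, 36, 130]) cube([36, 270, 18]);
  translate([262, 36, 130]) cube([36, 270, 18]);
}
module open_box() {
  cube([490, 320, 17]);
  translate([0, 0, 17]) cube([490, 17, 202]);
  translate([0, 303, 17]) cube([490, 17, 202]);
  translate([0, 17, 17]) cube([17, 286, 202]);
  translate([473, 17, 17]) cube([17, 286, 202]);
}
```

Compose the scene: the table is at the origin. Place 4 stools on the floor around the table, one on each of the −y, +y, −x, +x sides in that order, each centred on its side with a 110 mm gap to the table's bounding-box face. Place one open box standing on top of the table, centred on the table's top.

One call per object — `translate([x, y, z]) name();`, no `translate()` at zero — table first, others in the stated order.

table();
translate([637, -452, 0]) stool();
translate([637, 684, 0]) stool();
translate([-408, 116, 0]) stool();
translate([1682, 116, 0]) stool();
translate([541, 127, 766]) open_box();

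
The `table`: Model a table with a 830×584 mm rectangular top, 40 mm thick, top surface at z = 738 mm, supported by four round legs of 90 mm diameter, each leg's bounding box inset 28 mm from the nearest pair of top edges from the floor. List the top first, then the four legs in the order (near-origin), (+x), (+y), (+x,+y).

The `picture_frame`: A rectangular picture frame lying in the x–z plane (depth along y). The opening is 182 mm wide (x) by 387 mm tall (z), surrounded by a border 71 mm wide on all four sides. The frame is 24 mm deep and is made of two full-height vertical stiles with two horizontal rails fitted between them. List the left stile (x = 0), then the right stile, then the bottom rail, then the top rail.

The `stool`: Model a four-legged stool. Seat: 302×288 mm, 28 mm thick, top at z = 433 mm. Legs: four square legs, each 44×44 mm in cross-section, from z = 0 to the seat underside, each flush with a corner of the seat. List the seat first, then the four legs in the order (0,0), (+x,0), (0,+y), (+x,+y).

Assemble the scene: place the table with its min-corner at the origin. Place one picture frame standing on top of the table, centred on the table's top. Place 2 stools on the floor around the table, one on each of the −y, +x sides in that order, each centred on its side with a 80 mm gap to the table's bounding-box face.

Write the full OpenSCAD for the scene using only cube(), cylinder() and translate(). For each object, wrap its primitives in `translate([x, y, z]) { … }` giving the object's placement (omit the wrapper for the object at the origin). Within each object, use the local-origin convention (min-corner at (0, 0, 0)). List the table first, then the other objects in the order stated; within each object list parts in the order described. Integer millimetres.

translate([0, 0, 698]) cube([830, 584, 40]);
translate([73, 73, 0]) cylinder(h = 698, r = 45);
translate([757, 73, 0]) cylinder(h = 698, r = 45);
translate([73, 511, 0]) cylinder(h = 698, r = 45);
translate([757, 511, 0]) cylinder(h = 698, r = 45);
translate([253, 280, 738]) {
  cube([71, 24, 529]);
  translate([253, 0, 0]) cube([71, 24, 529]);
  translate([71, 0, 0]) cube([182, 24, 71]);
  translate([71, 0, 458]) cube([182, 24, 71]);
}
translate([264, -368, 0]) {
  translate([0, 0, 405]) cube([302, 288, 28]);
  cube([44, 44, 405]);
  translate([258, 0, 0]) cube([44, 44, 405]);
  translate([0, 244, 0]) cube([44, 44, 405]);
  translate([258, 244, 0]) cube([44, 44, 405]);
}
translate([910, 148, 0]) {
  translate([0, 0, 405]) cube([302, 288, 28]);
  cube([44, 44, 405]);
  translate([258, 0, 0]) cube([44, 44, 405]);
  translate([0, 244, 0]) cube([44, 44, 405]);
  translate([258, 244, 0]) cube([44, 44, 405]);
}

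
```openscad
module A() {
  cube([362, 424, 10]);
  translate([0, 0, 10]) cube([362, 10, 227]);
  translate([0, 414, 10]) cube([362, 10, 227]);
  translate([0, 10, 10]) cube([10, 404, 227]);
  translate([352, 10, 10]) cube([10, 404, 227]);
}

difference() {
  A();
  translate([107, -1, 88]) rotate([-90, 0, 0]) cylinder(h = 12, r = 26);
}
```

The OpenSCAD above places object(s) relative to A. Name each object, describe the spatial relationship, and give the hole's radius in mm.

A is an open box. The open box has a circular hole through its front wall. The hole's radius is 26 mm.

The subtracted cylinder has r = 26 mm.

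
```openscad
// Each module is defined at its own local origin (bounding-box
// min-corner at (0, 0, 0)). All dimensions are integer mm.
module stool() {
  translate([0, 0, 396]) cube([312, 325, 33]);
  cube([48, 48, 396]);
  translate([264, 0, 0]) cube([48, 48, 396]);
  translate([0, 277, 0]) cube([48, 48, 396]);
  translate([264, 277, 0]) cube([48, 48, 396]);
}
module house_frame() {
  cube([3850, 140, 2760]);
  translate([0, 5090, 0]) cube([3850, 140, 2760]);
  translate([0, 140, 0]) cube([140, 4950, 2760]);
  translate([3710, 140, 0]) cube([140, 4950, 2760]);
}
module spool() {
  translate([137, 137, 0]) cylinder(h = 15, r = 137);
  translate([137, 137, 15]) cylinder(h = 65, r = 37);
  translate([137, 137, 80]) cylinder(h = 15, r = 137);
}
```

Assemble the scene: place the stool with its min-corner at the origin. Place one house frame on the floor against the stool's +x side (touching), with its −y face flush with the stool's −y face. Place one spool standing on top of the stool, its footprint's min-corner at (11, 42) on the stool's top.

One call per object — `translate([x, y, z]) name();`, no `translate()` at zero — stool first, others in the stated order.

stool();
translate([312, 0, 0]) house_frame();
translate([11, 42, 429]) spool();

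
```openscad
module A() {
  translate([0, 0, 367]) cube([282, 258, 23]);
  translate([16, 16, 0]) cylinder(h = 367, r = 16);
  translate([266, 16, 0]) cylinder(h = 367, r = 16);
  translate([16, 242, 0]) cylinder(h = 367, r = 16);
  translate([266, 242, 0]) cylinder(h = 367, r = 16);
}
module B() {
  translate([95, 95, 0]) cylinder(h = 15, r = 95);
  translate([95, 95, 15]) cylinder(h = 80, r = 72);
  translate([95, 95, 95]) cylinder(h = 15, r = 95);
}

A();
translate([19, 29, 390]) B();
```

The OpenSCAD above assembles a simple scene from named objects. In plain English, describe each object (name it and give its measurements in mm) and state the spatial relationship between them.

A is a simple wooden stool: a rectangular seat 282 mm (x) by 258 mm (y), 23 mm thick, top face at z = 390 mm, on four round legs, each 32 mm in diameter. The legs rest on z = 0, each leg's axis is inset half a diameter from the nearest pair of seat edges (so the leg's bounding box is flush with the corner).

B is a spool: two coaxial disc flanges of radius 95 mm and thickness 15 mm, joined by a core cylinder of radius 72 mm and height 80 mm. The lower flange rests on z = 0 and the three cylinders share a vertical axis.

The spool is on top of the stool.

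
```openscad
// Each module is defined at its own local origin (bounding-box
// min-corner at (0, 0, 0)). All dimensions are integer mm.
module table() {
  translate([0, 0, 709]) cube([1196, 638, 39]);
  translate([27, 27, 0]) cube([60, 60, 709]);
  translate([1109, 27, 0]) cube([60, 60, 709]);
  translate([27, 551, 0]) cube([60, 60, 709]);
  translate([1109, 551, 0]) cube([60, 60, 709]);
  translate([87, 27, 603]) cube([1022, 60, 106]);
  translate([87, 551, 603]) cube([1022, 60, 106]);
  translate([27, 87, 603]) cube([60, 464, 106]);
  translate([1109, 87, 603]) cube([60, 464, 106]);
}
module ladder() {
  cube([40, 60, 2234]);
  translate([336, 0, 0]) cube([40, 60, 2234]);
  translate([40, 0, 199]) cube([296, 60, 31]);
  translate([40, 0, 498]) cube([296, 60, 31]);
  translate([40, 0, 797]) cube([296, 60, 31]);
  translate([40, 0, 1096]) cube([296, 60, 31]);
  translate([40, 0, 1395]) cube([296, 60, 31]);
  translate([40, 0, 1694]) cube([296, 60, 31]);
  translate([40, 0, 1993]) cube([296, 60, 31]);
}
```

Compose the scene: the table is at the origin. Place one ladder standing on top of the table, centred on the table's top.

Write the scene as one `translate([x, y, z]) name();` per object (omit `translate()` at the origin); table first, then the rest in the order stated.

table();
translate([410, 289, 748]) ladder();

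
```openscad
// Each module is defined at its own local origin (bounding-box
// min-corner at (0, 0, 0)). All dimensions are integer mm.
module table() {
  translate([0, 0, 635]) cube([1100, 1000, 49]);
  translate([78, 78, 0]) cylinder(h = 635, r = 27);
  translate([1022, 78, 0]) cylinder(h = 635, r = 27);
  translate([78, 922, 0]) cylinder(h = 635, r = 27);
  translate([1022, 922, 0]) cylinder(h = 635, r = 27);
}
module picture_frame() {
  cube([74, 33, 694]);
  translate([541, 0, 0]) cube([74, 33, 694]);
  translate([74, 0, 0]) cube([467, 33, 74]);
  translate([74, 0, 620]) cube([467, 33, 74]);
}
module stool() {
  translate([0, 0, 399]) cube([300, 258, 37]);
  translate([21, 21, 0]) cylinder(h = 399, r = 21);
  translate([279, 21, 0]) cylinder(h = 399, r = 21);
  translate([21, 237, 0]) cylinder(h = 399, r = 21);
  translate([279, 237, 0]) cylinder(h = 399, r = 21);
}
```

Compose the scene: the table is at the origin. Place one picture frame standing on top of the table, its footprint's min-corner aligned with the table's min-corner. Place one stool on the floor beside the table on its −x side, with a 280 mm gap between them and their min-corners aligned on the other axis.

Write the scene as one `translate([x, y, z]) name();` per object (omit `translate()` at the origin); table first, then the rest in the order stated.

table();
translate([0, 0, 684]) picture_frame();
translate([-580, 0, 0]) stool();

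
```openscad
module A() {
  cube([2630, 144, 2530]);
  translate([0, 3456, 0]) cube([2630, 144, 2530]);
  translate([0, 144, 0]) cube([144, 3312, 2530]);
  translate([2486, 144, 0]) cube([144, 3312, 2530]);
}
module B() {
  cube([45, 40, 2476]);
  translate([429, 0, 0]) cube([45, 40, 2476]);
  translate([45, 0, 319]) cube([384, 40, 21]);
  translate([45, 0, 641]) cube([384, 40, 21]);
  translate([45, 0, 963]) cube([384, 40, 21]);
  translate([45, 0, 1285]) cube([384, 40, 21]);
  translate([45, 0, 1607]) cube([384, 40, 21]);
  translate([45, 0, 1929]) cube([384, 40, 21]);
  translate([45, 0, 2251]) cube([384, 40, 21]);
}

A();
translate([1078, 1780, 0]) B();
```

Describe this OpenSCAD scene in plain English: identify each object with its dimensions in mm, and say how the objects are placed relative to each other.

A is the wall frame of a small rectangular building: four walls, each 2530 mm tall and 144 mm thick, enclosing a footprint 2630 mm (x) by 3600 mm (y) outside-to-outside, with no floor or roof. The front and back walls (the −y and +y sides) span the full width; the two side walls fit between them.

B is a straight ladder. Two 45×40 mm vertical rails, 2476 mm tall, stand 474 mm apart (outside-to-outside) with their front faces coplanar on the −y side. 7 rungs, each 40 mm deep and 21 mm tall, span between the inner faces of the rails, front faces flush with the rails. The lowest rung's underside is at z = 319 mm and rungs are spaced 322 mm apart (underside to underside).

The ladder sits inside the house frame, centred.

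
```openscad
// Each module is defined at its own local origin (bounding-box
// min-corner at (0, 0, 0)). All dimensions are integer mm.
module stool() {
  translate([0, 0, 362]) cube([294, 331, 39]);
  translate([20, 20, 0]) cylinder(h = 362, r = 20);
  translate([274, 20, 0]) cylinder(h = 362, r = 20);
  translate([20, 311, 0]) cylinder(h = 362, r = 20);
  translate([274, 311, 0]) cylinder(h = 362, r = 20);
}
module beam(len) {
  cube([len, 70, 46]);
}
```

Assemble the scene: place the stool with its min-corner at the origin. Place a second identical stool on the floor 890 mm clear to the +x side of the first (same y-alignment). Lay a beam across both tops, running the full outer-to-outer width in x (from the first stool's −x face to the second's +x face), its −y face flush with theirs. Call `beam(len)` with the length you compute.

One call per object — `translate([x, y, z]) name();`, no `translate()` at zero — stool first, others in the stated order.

stool();
translate([1184, 0, 0]) stool();
translate([0, 0, 401]) beam(1478);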